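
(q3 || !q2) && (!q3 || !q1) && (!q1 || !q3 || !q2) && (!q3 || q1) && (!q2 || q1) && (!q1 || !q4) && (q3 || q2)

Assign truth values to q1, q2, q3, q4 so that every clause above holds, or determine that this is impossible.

UNSATISFIABLE

Suppose q3 = true.
The clause (!q1) is unit, so q1 = false.
But (q1) is also a unit clause — contradiction.
Backtrack on q3: now try q3 = false.
The clause (!q2) is unit, so q2 = false.
But (q2) is also a unit clause — contradiction.
Neither q3 = true nor q3 = false works.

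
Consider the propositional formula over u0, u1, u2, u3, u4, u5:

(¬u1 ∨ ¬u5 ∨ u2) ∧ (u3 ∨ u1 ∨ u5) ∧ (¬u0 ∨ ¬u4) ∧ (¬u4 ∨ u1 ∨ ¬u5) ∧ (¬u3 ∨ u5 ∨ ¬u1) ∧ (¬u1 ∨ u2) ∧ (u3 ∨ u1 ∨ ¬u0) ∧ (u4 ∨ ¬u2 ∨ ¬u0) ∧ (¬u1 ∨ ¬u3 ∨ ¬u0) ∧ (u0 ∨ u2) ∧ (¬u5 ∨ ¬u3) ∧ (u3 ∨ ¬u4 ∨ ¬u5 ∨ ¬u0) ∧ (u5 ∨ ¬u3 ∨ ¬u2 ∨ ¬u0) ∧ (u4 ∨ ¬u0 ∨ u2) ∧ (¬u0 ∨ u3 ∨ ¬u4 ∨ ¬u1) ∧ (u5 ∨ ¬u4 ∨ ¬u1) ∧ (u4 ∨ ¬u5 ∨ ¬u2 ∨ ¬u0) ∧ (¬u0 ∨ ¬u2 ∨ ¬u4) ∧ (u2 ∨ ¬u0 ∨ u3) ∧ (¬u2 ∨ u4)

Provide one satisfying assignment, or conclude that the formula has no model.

Try u0 = False.
(u2) alone gives u2 = True.
(u4) alone gives u4 = True.
Try u1 = True.
(u5) alone gives u5 = True.
(¬u3) alone gives u3 = False.
This assignment satisfies each clause.

u0=False,  u1=True,  u2=True,  u3=False,  u4=True,  u5=True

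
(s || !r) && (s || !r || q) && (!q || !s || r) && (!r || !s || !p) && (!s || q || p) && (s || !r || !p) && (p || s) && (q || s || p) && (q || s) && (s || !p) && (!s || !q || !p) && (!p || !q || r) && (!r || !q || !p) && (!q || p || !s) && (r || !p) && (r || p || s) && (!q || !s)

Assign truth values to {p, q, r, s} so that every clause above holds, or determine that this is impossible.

Try s = true.
The clause (!q) is unit, so q = false.
The clause (p) is unit, so p = true.
The clause (!r) is unit, so r = false.
But (r) is also a unit clause — contradiction.
That branch fails; take s = false instead.
The clause (!r) is unit, so r = false.
The clause (p) is unit, so p = true.
But (!p) is also a unit clause — contradiction.
Either choice for s ends in contradiction.

UNSATISFIABLE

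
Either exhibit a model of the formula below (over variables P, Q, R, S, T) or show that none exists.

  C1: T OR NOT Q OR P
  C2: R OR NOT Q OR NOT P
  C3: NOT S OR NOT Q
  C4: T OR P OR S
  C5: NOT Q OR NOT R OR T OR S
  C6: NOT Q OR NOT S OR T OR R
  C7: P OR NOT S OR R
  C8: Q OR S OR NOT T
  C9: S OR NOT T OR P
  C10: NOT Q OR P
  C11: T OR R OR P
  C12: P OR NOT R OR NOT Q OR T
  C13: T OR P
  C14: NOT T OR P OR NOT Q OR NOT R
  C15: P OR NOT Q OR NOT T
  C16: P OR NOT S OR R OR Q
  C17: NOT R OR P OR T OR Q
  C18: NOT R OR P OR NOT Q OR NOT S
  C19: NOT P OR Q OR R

P: true,  Q: false,  R: true,  S: true,  T: false

Try S = true.
(NOT Q) alone gives Q = false.
Try P = true.
(R) alone gives R = true.
Every clause is now satisfied; T is unconstrained.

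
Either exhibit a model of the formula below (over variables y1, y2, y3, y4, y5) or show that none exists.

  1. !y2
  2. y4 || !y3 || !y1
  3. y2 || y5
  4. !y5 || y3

The clause (!y2) is unit, so y2 = false.
The clause (y5) is unit, so y5 = true.
The clause (y3) is unit, so y3 = true.
Branch on y4: set y4 = true.
No clause remains; y1 is free.

y1: true; y2: false; y3: true; y4: true; y5: true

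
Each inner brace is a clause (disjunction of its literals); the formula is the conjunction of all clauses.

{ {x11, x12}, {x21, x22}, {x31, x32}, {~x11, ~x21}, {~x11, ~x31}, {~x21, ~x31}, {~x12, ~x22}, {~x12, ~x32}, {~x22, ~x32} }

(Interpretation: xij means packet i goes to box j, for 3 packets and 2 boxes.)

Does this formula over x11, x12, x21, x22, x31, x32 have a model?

No, unsatisfiable

Suppose x11 = 1.
Unit clause (~x21) forces x21 = 0.
Unit clause (x22) forces x22 = 1.
Unit clause (~x31) forces x31 = 0.
Unit clause (x32) forces x32 = 1.
But (~x32) is also a unit clause — contradiction.
Backtrack on x11: now try x11 = 0.
Unit clause (x12) forces x12 = 1.
Unit clause (~x22) forces x22 = 0.
Unit clause (x21) forces x21 = 1.
Unit clause (~x31) forces x31 = 0.
Unit clause (x32) forces x32 = 1.
But (~x32) is also a unit clause — contradiction.
Either choice for x11 ends in contradiction.
No assignment satisfies every clause.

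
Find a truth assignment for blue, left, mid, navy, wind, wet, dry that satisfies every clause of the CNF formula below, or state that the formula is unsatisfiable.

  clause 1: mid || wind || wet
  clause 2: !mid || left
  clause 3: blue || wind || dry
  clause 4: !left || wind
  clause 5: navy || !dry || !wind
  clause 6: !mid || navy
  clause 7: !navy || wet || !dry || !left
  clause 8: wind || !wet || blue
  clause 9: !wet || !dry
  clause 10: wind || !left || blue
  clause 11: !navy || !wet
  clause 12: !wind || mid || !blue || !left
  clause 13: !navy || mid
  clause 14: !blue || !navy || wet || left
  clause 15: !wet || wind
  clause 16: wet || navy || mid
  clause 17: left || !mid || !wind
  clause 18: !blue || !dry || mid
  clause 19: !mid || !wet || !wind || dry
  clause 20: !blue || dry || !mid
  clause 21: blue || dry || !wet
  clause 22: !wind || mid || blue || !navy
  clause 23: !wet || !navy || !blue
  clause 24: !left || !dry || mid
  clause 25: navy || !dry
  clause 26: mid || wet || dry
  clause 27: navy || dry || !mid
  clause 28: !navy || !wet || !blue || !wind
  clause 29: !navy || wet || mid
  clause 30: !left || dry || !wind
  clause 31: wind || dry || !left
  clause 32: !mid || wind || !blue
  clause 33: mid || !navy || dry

Branch on mid: set mid = false.
From the singleton clause (!navy), navy = false.
From the singleton clause (wet), wet = true.
From the singleton clause (!dry), dry = false.
From the singleton clause (wind), wind = true.
From the singleton clause (blue), blue = true.
From the singleton clause (!left), left = false.
All clauses are satisfied.

blue=true,  left=false,  mid=false,  navy=false,  wind=true,  wet=true,  dry=false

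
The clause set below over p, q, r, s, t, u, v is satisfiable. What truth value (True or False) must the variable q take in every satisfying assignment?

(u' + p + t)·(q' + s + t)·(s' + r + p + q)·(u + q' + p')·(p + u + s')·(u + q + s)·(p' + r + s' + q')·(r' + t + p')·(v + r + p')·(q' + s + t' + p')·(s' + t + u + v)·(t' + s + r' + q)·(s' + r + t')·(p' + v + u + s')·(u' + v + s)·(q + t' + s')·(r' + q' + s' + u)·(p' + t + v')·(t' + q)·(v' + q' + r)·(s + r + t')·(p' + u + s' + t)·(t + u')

Suppose q = 0.
Unit clause (t') forces t = 0.
Unit clause (u') forces u = 0.
Unit clause (s) forces s = 1.
Unit clause (p) forces p = 1.
Now (p') is unsatisfied and unit — conflict.
So every satisfying assignment has q = True.

True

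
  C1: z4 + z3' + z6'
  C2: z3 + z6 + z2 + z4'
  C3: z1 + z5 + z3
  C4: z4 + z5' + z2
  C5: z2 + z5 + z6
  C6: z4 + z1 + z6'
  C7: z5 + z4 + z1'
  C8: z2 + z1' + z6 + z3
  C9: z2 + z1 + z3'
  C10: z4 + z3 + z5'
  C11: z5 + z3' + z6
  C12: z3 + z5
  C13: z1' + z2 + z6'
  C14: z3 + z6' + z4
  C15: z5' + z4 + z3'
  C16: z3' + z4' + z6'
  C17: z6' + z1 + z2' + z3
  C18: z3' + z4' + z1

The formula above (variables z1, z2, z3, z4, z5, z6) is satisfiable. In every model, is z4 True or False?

Suppose z4 = 0.
Case z3 = 0:
(z5') alone gives z5 = 0.
But (z5) is also a unit clause — contradiction.
Undo z3 and try z3 = 1.
(z6') alone gives z6 = 0.
(z5) alone gives z5 = 1.
But (z5') is also a unit clause — contradiction.
Both values of z3 lead to a conflict.
So every satisfying assignment has z4 = True.

True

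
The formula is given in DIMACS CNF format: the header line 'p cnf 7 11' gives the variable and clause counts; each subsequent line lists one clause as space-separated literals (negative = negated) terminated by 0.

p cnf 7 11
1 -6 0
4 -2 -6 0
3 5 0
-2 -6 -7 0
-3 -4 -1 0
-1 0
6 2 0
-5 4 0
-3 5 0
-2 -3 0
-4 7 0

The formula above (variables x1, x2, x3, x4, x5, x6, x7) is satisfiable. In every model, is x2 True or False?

True

Suppose x2 = False.
From the singleton clause (¬x1), x1 = False.
From the singleton clause (¬x6), x6 = False.
Now (x6) is unsatisfied and unit — conflict.
So every satisfying assignment has x2 = True.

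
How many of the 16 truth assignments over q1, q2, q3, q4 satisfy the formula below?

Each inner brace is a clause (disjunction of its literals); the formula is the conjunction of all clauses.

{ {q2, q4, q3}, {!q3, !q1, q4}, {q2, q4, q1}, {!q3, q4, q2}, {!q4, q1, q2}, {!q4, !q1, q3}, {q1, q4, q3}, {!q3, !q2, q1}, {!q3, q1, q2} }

There are 2^4 = 16 truth assignments over (q1, q2, q3, q4).
Split on q4. With q4 = true, the clauses containing q4 are satisfied and !q4 drops from the rest; 3 of the 2^3 = 8 assignments to the other variables satisfy what remains.
With q4 = false, by the same count on the reduced clause set, 1 assignment works.
(One model: q1=F, q2=T, q3=F, q4=T.)
Total: 3 + 1 = 4.

4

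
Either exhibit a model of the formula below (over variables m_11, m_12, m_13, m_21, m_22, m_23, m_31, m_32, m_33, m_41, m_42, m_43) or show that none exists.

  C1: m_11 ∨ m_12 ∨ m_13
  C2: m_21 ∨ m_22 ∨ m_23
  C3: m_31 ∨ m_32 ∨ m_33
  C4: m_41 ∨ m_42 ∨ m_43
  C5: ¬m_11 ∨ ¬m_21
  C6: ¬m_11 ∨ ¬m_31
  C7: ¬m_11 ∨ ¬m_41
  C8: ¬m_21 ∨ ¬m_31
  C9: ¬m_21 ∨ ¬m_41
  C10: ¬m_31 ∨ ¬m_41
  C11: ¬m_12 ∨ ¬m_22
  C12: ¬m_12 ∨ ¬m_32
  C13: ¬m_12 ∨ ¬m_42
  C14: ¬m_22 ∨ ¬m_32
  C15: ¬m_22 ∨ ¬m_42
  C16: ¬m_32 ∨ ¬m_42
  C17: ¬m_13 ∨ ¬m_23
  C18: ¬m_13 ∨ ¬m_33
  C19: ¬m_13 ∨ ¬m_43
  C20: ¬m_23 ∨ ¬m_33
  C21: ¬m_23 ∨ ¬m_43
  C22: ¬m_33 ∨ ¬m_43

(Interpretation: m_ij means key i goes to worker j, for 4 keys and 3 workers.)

UNSATISFIABLE

Case m_11 = False:
Case m_12 = True:
Unit clause (¬m_22) forces m_22 = False.
Unit clause (¬m_32) forces m_32 = False.
Unit clause (¬m_42) forces m_42 = False.
Case m_21 = True:
Unit clause (¬m_31) forces m_31 = False.
Unit clause (m_33) forces m_33 = True.
Unit clause (¬m_41) forces m_41 = False.
Unit clause (m_43) forces m_43 = True.
Now (¬m_43) is unsatisfied and unit — conflict.
That branch fails; take m_21 = False instead.
Unit clause (m_23) forces m_23 = True.
Unit clause (¬m_13) forces m_13 = False.
Unit clause (¬m_33) forces m_33 = False.
Unit clause (m_31) forces m_31 = True.
Unit clause (¬m_41) forces m_41 = False.
Unit clause (m_43) forces m_43 = True.
Now (¬m_43) is unsatisfied and unit — conflict.
Either choice for m_21 ends in contradiction.
That branch fails; take m_12 = False instead.
Unit clause (m_13) forces m_13 = True.
Unit clause (¬m_23) forces m_23 = False.
Unit clause (¬m_33) forces m_33 = False.
Unit clause (¬m_43) forces m_43 = False.
Case m_21 = True:
Unit clause (¬m_31) forces m_31 = False.
Unit clause (m_32) forces m_32 = True.
Unit clause (¬m_41) forces m_41 = False.
Unit clause (m_42) forces m_42 = True.
Now (¬m_42) is unsatisfied and unit — conflict.
That branch fails; take m_21 = False instead.
Unit clause (m_22) forces m_22 = True.
Unit clause (¬m_32) forces m_32 = False.
Unit clause (m_31) forces m_31 = True.
Unit clause (¬m_41) forces m_41 = False.
Unit clause (m_42) forces m_42 = True.
Now (¬m_42) is unsatisfied and unit — conflict.
Either choice for m_21 ends in contradiction.
Either choice for m_12 ends in contradiction.
That branch fails; take m_11 = True instead.
Unit clause (¬m_21) forces m_21 = False.
Unit clause (¬m_31) forces m_31 = False.
Unit clause (¬m_41) forces m_41 = False.
Case m_22 = True:
Unit clause (¬m_12) forces m_12 = False.
Unit clause (¬m_32) forces m_32 = False.
Unit clause (m_33) forces m_33 = True.
Unit clause (¬m_42) forces m_42 = False.
Unit clause (m_43) forces m_43 = True.
Now (¬m_43) is unsatisfied and unit — conflict.
That branch fails; take m_22 = False instead.
Unit clause (m_23) forces m_23 = True.
Unit clause (¬m_13) forces m_13 = False.
Unit clause (¬m_33) forces m_33 = False.
Unit clause (m_32) forces m_32 = True.
Unit clause (¬m_12) forces m_12 = False.
Unit clause (¬m_42) forces m_42 = False.
Unit clause (m_43) forces m_43 = True.
Now (¬m_43) is unsatisfied and unit — conflict.
Either choice for m_22 ends in contradiction.
Either choice for m_11 ends in contradiction.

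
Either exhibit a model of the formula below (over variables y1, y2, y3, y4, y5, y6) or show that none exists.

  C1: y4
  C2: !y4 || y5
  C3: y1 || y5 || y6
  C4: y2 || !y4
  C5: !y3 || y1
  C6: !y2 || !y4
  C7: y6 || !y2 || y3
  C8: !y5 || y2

The clause (y4) is unit, so y4 = true.
The clause (y5) is unit, so y5 = true.
The clause (y2) is unit, so y2 = true.
But (!y2) is also a unit clause — contradiction.

UNSATISFIABLE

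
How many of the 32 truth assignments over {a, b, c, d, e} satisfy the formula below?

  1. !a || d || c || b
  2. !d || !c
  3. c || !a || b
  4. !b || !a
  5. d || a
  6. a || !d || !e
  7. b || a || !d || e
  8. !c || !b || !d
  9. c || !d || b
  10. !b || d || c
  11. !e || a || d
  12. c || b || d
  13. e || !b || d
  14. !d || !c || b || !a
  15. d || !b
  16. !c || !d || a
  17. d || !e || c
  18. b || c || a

3

There are 2^5 = 32 truth assignments over (a, b, c, d, e).
Split on a. With a = true, the clauses containing a are satisfied and !a drops from the rest; 2 of the 2^4 = 16 assignments to the other variables satisfy what remains.
With a = false, by the same count on the reduced clause set, 1 assignment works.
(One model: a=F, b=T, c=F, d=T, e=F.)
Total: 2 + 1 = 3.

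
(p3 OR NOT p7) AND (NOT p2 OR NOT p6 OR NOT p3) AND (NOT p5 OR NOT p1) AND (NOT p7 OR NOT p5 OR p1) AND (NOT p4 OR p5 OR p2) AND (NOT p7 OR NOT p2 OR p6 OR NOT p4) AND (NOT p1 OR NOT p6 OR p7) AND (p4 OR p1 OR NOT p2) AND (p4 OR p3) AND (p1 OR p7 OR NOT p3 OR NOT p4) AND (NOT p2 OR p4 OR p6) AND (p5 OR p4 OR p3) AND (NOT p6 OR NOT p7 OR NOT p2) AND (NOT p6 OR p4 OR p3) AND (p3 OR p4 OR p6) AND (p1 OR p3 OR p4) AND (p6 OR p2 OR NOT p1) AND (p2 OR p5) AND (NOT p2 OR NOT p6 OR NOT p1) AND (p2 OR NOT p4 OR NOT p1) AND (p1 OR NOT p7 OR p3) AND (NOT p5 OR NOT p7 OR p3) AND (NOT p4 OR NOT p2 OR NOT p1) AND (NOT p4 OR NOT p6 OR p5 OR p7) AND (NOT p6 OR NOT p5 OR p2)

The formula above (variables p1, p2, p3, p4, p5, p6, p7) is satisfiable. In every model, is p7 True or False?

False

Suppose p7 = true.
The clause (p3) is unit, so p3 = true.
Try p2 = false.
The clause (p5) is unit, so p5 = true.
The clause (NOT p1) is unit, so p1 = false.
But (p1) is also a unit clause — contradiction.
Undo p2 and try p2 = true.
The clause (NOT p6) is unit, so p6 = false.
The clause (NOT p4) is unit, so p4 = false.
But (p4) is also a unit clause — contradiction.
Neither p2 = true nor p2 = false works.
So every satisfying assignment has p7 = False.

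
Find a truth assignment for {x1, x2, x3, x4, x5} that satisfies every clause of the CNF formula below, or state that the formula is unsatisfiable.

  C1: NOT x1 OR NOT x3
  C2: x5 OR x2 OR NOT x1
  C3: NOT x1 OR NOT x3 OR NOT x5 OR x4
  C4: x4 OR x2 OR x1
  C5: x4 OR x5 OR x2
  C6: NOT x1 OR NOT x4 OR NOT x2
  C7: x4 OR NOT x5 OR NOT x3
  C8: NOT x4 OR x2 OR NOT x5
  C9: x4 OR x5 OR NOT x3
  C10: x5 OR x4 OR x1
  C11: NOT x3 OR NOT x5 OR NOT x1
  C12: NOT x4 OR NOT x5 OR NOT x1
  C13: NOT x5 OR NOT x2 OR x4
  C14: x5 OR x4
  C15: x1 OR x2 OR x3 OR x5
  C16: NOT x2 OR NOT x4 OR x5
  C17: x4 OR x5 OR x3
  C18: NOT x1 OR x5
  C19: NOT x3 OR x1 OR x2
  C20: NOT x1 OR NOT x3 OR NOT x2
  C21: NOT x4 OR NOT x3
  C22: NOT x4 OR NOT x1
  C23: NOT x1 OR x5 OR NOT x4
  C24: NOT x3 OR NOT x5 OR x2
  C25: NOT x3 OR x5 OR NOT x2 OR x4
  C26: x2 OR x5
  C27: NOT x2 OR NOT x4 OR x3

x1=true, x2=false, x3=false, x4=false, x5=true

Try x1 = true.
Unit clause (NOT x3) forces x3 = false.
Unit clause (x5) forces x5 = true.
Unit clause (NOT x4) forces x4 = false.
Unit clause (NOT x2) forces x2 = false.
This assignment satisfies each clause.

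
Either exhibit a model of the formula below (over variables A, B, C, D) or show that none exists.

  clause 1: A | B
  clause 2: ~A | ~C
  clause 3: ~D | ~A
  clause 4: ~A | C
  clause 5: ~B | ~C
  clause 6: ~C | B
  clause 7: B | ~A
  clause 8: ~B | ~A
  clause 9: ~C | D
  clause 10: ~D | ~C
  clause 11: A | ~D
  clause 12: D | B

Try A = 0.
(B) alone gives B = 1.
(~C) alone gives C = 0.
(~D) alone gives D = 0.
Every clause now holds.

A: 0; B: 1; C: 0; D: 0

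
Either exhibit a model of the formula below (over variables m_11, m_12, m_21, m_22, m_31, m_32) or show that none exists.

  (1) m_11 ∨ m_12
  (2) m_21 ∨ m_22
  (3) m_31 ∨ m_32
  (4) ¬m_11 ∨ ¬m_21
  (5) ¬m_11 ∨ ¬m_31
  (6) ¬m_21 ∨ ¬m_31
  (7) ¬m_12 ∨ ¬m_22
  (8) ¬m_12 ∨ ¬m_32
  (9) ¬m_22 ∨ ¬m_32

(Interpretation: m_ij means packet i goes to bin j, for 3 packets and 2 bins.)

UNSATISFIABLE

Branch on m_11: set m_11 = True.
From the singleton clause (¬m_21), m_21 = False.
From the singleton clause (m_22), m_22 = True.
From the singleton clause (¬m_31), m_31 = False.
From the singleton clause (m_32), m_32 = True.
That conflicts with the unit clause (¬m_32).
That branch fails; take m_11 = False instead.
From the singleton clause (m_12), m_12 = True.
From the singleton clause (¬m_22), m_22 = False.
From the singleton clause (m_21), m_21 = True.
From the singleton clause (¬m_31), m_31 = False.
From the singleton clause (m_32), m_32 = True.
That conflicts with the unit clause (¬m_32).
Both values of m_11 lead to a conflict.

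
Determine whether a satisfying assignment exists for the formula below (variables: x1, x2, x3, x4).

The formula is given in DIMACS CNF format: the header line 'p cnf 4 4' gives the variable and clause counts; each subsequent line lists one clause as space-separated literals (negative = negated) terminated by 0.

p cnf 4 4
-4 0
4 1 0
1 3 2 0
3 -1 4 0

Yes

Unit clause (¬x4) forces x4 = False.
Unit clause (x1) forces x1 = True.
Unit clause (x3) forces x3 = True.
All clauses hold; x2 can take either value.
A satisfying assignment: x1: True,  x2: True,  x3: True,  x4: False.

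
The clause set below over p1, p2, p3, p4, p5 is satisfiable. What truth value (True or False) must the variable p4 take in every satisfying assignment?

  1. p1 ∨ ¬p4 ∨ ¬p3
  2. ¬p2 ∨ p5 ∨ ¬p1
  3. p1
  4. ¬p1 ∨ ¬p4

Suppose p4 = True.
Unit clause (p1) forces p1 = True.
But (¬p1) is also a unit clause — contradiction.
So every satisfying assignment has p4 = False.

False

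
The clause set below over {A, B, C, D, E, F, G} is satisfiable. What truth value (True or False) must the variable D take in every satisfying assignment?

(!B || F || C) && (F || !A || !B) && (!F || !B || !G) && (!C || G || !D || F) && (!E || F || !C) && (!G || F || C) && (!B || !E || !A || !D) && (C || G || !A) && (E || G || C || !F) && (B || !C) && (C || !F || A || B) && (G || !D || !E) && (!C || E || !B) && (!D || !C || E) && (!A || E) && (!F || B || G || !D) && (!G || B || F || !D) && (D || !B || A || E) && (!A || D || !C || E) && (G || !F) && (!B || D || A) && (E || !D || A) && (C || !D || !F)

False

Suppose D = true.
Branch on B: set B = true.
Branch on F: set F = true.
Unit clause (!G) forces G = false.
But (G) is also a unit clause — contradiction.
That branch fails; take F = false instead.
Unit clause (C) forces C = true.
Unit clause (!A) forces A = false.
Unit clause (G) forces G = true.
Unit clause (!E) forces E = false.
But (E) is also a unit clause — contradiction.
Neither F = true nor F = false works.
That branch fails; take B = false instead.
Unit clause (!C) forces C = false.
Unit clause (!F) forces F = false.
Unit clause (!G) forces G = false.
Unit clause (!A) forces A = false.
Unit clause (!E) forces E = false.
But (E) is also a unit clause — contradiction.
Neither B = true nor B = false works.
So every satisfying assignment has D = False.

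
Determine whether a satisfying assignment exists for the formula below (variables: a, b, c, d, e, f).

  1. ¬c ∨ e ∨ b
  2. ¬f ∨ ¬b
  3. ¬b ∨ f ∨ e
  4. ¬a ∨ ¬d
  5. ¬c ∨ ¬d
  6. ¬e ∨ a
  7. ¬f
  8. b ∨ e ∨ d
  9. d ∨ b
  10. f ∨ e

Yes

Unit clause (¬f) forces f = False.
Unit clause (e) forces e = True.
Unit clause (a) forces a = True.
Unit clause (¬d) forces d = False.
Unit clause (b) forces b = True.
All clauses hold; c can take either value.
A satisfying assignment: a=True,  b=True,  c=True,  d=False,  e=True,  f=False.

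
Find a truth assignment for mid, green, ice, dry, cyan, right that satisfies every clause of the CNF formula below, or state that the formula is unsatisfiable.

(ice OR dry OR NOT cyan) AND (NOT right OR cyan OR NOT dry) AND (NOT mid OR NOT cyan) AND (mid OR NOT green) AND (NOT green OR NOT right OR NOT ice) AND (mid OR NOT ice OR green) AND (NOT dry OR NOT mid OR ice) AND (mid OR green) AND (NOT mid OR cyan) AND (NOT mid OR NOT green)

Branch on mid: set mid = false.
Unit clause (NOT green) forces green = false.
But (green) is also a unit clause — contradiction.
Backtrack on mid: now try mid = true.
Unit clause (NOT cyan) forces cyan = false.
But (cyan) is also a unit clause — contradiction.
Neither mid = true nor mid = false works.

UNSATISFIABLE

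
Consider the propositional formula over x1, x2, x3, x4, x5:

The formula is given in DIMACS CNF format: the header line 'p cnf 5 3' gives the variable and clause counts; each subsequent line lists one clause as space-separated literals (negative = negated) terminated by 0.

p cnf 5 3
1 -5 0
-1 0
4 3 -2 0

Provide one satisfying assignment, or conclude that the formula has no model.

x1=False,  x2=True,  x3=True,  x4=False,  x5=False

The clause (¬x1) is unit, so x1 = False.
The clause (¬x5) is unit, so x5 = False.
Case x4 = False:
Case x3 = True:
No clause remains; x2 is free.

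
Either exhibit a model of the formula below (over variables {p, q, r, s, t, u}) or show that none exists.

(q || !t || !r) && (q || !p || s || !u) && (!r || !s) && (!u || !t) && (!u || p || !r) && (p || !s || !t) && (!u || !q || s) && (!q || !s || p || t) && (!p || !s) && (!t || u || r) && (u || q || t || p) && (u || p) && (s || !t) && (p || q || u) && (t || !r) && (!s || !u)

p: false, q: false, r: false, s: false, t: false, u: true

Suppose r = false.
Suppose u = true.
The clause (!t) is unit, so t = false.
The clause (!s) is unit, so s = false.
The clause (!q) is unit, so q = false.
The clause (!p) is unit, so p = false.
Every clause now holds.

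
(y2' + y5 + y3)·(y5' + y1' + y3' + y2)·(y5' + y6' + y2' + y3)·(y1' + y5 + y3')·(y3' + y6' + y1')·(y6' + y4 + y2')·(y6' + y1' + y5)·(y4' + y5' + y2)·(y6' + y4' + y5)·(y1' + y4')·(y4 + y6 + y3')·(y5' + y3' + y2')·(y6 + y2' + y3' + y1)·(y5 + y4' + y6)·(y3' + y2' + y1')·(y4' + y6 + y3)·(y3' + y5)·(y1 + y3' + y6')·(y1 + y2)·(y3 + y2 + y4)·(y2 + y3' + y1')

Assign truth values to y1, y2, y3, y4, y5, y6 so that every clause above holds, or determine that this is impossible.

Branch on y1: set y1 = 1.
Unit clause (y4') forces y4 = 0.
Branch on y5: set y5 = 1.
Branch on y3: set y3 = 0.
Unit clause (y2) forces y2 = 1.
Unit clause (y6') forces y6 = 0.
Every clause now holds.

y1 ↦ 1; y2 ↦ 1; y3 ↦ 0; y4 ↦ 0; y5 ↦ 1; y6 ↦ 0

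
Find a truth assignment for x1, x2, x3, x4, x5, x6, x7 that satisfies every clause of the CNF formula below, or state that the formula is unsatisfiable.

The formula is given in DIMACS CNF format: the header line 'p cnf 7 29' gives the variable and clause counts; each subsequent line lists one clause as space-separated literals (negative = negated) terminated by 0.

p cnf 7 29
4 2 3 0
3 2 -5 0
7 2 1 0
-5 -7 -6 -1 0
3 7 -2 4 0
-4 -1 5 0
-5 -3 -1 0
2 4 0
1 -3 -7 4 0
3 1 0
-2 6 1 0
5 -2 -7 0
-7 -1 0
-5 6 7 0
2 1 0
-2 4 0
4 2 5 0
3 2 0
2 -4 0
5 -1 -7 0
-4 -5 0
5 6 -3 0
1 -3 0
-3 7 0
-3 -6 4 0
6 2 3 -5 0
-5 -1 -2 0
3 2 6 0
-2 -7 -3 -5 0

Case x2 = True:
From the singleton clause (x4), x4 = True.
From the singleton clause (¬x5), x5 = False.
From the singleton clause (¬x1), x1 = False.
From the singleton clause (x3), x3 = True.
That conflicts with the unit clause (¬x3).
Undo x2 and try x2 = False.
From the singleton clause (x4), x4 = True.
That conflicts with the unit clause (¬x4).
Neither x2 = True nor x2 = False works.

UNSATISFIABLE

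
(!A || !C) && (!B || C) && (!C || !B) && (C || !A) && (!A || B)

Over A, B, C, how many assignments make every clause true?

There are 2^3 = 8 truth assignments over (A, B, C).
Check each against the 5 clauses (columns in the order A, B, C):
  F F F  ✓ satisfies all
  F F T  ✓ satisfies all
  F T F  ✗ fails (!B || C)
  F T T  ✗ fails (!C || !B)
  T F F  ✗ fails (C || !A)
  T F T  ✗ fails (!A || !C)
  T T F  ✗ fails (!B || C)
  T T T  ✗ fails (!A || !C)
2 of the 8 rows are models.

2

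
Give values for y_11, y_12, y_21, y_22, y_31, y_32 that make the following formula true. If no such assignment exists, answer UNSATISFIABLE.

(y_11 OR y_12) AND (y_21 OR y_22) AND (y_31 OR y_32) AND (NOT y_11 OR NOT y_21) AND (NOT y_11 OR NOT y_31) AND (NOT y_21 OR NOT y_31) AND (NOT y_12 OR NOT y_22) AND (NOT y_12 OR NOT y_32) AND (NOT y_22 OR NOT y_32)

UNSATISFIABLE

Suppose y_11 = true.
Unit clause (NOT y_21) forces y_21 = false.
Unit clause (y_22) forces y_22 = true.
Unit clause (NOT y_31) forces y_31 = false.
Unit clause (y_32) forces y_32 = true.
That conflicts with the unit clause (NOT y_32).
Undo y_11 and try y_11 = false.
Unit clause (y_12) forces y_12 = true.
Unit clause (NOT y_22) forces y_22 = false.
Unit clause (y_21) forces y_21 = true.
Unit clause (NOT y_31) forces y_31 = false.
Unit clause (y_32) forces y_32 = true.
That conflicts with the unit clause (NOT y_32).
Neither y_11 = true nor y_11 = false works.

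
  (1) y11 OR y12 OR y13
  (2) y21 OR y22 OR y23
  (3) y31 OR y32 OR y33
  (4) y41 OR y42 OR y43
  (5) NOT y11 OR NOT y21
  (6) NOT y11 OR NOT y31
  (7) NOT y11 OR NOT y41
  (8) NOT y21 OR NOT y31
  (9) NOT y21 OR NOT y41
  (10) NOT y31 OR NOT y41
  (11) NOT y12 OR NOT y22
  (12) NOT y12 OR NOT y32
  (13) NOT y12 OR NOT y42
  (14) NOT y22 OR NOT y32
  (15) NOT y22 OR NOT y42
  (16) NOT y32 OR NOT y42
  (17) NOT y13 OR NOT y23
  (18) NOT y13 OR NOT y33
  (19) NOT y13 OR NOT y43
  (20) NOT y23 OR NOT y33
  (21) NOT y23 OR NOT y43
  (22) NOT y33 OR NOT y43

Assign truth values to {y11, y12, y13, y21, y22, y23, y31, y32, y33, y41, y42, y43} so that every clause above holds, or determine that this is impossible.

Suppose y11 = false.
Suppose y12 = true.
The clause (NOT y22) is unit, so y22 = false.
The clause (NOT y32) is unit, so y32 = false.
The clause (NOT y42) is unit, so y42 = false.
Suppose y21 = true.
The clause (NOT y31) is unit, so y31 = false.
The clause (y33) is unit, so y33 = true.
The clause (NOT y41) is unit, so y41 = false.
The clause (y43) is unit, so y43 = true.
Now (NOT y43) is unsatisfied and unit — conflict.
That branch fails; take y21 = false instead.
The clause (y23) is unit, so y23 = true.
The clause (NOT y13) is unit, so y13 = false.
The clause (NOT y33) is unit, so y33 = false.
The clause (y31) is unit, so y31 = true.
The clause (NOT y41) is unit, so y41 = false.
The clause (y43) is unit, so y43 = true.
Now (NOT y43) is unsatisfied and unit — conflict.
Either choice for y21 ends in contradiction.
That branch fails; take y12 = false instead.
The clause (y13) is unit, so y13 = true.
The clause (NOT y23) is unit, so y23 = false.
The clause (NOT y33) is unit, so y33 = false.
The clause (NOT y43) is unit, so y43 = false.
Suppose y21 = true.
The clause (NOT y31) is unit, so y31 = false.
The clause (y32) is unit, so y32 = true.
The clause (NOT y41) is unit, so y41 = false.
The clause (y42) is unit, so y42 = true.
Now (NOT y42) is unsatisfied and unit — conflict.
That branch fails; take y21 = false instead.
The clause (y22) is unit, so y22 = true.
The clause (NOT y32) is unit, so y32 = false.
The clause (y31) is unit, so y31 = true.
The clause (NOT y41) is unit, so y41 = false.
The clause (y42) is unit, so y42 = true.
Now (NOT y42) is unsatisfied and unit — conflict.
Either choice for y21 ends in contradiction.
Either choice for y12 ends in contradiction.
That branch fails; take y11 = true instead.
The clause (NOT y21) is unit, so y21 = false.
The clause (NOT y31) is unit, so y31 = false.
The clause (NOT y41) is unit, so y41 = false.
Suppose y22 = true.
The clause (NOT y12) is unit, so y12 = false.
The clause (NOT y32) is unit, so y32 = false.
The clause (y33) is unit, so y33 = true.
The clause (NOT y42) is unit, so y42 = false.
The clause (y43) is unit, so y43 = true.
Now (NOT y43) is unsatisfied and unit — conflict.
That branch fails; take y22 = false instead.
The clause (y23) is unit, so y23 = true.
The clause (NOT y13) is unit, so y13 = false.
The clause (NOT y33) is unit, so y33 = false.
The clause (y32) is unit, so y32 = true.
The clause (NOT y12) is unit, so y12 = false.
The clause (NOT y42) is unit, so y42 = false.
The clause (y43) is unit, so y43 = true.
Now (NOT y43) is unsatisfied and unit — conflict.
Either choice for y22 ends in contradiction.
Either choice for y11 ends in contradiction.

UNSATISFIABLE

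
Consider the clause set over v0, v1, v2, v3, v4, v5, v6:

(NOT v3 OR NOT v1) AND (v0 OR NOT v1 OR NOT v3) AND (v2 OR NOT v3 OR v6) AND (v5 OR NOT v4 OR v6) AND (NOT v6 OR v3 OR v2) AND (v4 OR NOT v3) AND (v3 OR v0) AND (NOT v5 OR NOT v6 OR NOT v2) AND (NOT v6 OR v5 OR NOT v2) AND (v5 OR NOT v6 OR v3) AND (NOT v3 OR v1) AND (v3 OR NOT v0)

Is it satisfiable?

Branch on v3: set v3 = false.
Unit clause (v0) forces v0 = true.
Now (NOT v0) is unsatisfied and unit — conflict.
Backtrack on v3: now try v3 = true.
Unit clause (NOT v1) forces v1 = false.
Now (v1) is unsatisfied and unit — conflict.
Neither v3 = true nor v3 = false works.
No assignment satisfies every clause.

Unsatisfiable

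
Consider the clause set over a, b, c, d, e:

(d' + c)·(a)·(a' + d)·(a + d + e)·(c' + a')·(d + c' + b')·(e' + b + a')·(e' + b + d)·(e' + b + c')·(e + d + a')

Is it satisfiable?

No, unsatisfiable

The clause (a) is unit, so a = 1.
The clause (d) is unit, so d = 1.
The clause (c) is unit, so c = 1.
That conflicts with the unit clause (c').
No assignment satisfies every clause.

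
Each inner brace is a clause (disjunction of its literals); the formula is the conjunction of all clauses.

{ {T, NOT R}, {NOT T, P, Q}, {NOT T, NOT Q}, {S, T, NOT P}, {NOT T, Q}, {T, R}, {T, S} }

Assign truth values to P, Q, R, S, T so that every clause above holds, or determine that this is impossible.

Branch on T: set T = true.
From the singleton clause (NOT Q), Q = false.
But (Q) is also a unit clause — contradiction.
Backtrack on T: now try T = false.
From the singleton clause (NOT R), R = false.
But (R) is also a unit clause — contradiction.
Both values of T lead to a conflict.

UNSATISFIABLE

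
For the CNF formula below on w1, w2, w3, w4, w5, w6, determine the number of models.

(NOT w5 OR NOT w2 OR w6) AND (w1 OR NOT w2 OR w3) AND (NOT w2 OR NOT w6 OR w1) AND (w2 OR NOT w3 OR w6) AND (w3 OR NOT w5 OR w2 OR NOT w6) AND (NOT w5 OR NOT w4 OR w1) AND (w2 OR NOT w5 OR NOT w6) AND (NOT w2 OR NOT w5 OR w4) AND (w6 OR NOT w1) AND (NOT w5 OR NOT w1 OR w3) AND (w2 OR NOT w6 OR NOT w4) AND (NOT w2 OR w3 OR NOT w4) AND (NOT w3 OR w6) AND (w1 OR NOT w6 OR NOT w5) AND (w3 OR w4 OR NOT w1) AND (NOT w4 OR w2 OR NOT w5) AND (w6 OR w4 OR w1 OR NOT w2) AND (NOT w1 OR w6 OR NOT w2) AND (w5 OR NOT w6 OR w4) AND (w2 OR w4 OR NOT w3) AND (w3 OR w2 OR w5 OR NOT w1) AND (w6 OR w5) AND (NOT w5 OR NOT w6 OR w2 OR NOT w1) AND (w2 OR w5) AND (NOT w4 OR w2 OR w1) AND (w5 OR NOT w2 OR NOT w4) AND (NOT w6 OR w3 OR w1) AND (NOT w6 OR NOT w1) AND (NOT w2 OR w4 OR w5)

1

There are 2^6 = 64 truth assignments over (w1, w2, w3, w4, w5, w6).
Split on w4. With w4 = true, the clauses containing w4 are satisfied and NOT w4 drops from the rest; 0 of the 2^5 = 32 assignments to the other variables satisfy what remains.
With w4 = false, by the same count on the reduced clause set, 1 assignment works.
Total: 0 + 1 = 1.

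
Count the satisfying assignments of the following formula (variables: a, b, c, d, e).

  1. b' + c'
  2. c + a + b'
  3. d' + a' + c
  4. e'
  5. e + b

1

There are 2^5 = 32 truth assignments over (a, b, c, d, e).
Split on a. With a = 1, the clauses containing a are satisfied and a' drops from the rest; 1 of the 2^4 = 16 assignments to the other variables satisfy what remains.
With a = 0, by the same count on the reduced clause set, 0 assignments work.
Total: 1 + 0 = 1.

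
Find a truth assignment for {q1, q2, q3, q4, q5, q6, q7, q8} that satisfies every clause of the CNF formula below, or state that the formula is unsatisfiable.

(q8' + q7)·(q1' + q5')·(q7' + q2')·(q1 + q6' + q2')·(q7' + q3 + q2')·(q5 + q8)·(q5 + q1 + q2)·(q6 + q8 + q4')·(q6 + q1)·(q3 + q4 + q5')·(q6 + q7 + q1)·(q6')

Unit clause (q6') forces q6 = 0.
Unit clause (q1) forces q1 = 1.
Unit clause (q5') forces q5 = 0.
Unit clause (q8) forces q8 = 1.
Unit clause (q7) forces q7 = 1.
Unit clause (q2') forces q2 = 0.
Every clause is now satisfied; q3, q4 are unconstrained.

q1 ↦ 1,  q2 ↦ 0,  q3 ↦ 1,  q4 ↦ 0,  q5 ↦ 0,  q6 ↦ 0,  q7 ↦ 1,  q8 ↦ 1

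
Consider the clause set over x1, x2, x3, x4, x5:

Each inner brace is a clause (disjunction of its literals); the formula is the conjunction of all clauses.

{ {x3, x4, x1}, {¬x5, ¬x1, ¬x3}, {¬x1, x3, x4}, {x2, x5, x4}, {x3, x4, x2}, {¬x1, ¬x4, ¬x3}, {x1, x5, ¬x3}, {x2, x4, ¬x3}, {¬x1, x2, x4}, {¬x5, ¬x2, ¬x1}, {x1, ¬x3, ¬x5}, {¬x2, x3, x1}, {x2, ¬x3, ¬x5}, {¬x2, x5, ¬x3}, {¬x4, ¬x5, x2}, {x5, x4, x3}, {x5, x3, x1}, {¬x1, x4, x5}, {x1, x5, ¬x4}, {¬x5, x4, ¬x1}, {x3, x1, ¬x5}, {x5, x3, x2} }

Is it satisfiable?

Suppose x3 = False.
Suppose x4 = True.
Suppose x2 = True.
From the singleton clause (x1), x1 = True.
From the singleton clause (¬x5), x5 = False.
All clauses are satisfied.
A satisfying assignment: x1=True,  x2=True,  x3=False,  x4=True,  x5=False.

Satisfiable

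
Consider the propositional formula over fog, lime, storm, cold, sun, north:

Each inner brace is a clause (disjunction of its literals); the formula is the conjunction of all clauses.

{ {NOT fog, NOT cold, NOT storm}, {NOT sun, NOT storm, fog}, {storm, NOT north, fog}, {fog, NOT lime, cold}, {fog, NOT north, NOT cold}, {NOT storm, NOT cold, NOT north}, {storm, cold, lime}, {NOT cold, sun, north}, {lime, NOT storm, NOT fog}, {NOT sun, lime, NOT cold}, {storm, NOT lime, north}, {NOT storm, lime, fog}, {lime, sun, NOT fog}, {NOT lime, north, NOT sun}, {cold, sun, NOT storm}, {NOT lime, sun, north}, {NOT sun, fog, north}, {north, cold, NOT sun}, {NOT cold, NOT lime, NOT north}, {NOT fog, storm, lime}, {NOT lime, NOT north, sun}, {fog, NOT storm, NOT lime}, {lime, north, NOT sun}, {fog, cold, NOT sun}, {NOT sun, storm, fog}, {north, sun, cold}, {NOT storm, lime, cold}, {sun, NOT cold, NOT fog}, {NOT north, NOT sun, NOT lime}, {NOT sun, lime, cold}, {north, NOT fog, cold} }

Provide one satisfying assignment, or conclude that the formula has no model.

Suppose fog = false.
Suppose sun = false.
Suppose storm = true.
The clause (lime) is unit, so lime = true.
Now (NOT lime) is unsatisfied and unit — conflict.
That branch fails; take storm = false instead.
The clause (NOT north) is unit, so north = false.
The clause (NOT cold) is unit, so cold = false.
Now (cold) is unsatisfied and unit — conflict.
Both values of storm lead to a conflict.
That branch fails; take sun = true instead.
The clause (NOT storm) is unit, so storm = false.
Now (storm) is unsatisfied and unit — conflict.
Both values of sun lead to a conflict.
That branch fails; take fog = true instead.
Suppose cold = false.
The clause (north) is unit, so north = true.
Suppose storm = true.
The clause (lime) is unit, so lime = true.
The clause (sun) is unit, so sun = true.
Now (NOT sun) is unsatisfied and unit — conflict.
That branch fails; take storm = false instead.
The clause (lime) is unit, so lime = true.
The clause (sun) is unit, so sun = true.
Now (NOT sun) is unsatisfied and unit — conflict.
Both values of storm lead to a conflict.
That branch fails; take cold = true instead.
The clause (NOT storm) is unit, so storm = false.
The clause (lime) is unit, so lime = true.
The clause (north) is unit, so north = true.
Now (NOT north) is unsatisfied and unit — conflict.
Both values of cold lead to a conflict.
Both values of fog lead to a conflict.

UNSATISFIABLE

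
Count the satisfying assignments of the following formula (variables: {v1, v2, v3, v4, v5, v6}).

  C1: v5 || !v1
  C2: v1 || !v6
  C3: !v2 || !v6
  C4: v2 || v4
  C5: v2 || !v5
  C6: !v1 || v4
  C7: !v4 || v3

8

There are 2^6 = 64 truth assignments over (v1, v2, v3, v4, v5, v6).
Split on v2. With v2 = true, the clauses containing v2 are satisfied and !v2 drops from the rest; 7 of the 2^5 = 32 assignments to the other variables satisfy what remains.
With v2 = false, by the same count on the reduced clause set, 1 assignment works.
(One model: v1=F, v2=F, v3=T, v4=T, v5=F, v6=F.)
Total: 7 + 1 = 8.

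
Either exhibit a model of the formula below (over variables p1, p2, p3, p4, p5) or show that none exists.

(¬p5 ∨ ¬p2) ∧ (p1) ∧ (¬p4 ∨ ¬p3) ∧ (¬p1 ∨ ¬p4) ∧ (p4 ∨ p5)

p1: True, p2: False, p3: True, p4: False, p5: True

The clause (p1) is unit, so p1 = True.
The clause (¬p4) is unit, so p4 = False.
The clause (p5) is unit, so p5 = True.
The clause (¬p2) is unit, so p2 = False.
No clause remains; p3 is free.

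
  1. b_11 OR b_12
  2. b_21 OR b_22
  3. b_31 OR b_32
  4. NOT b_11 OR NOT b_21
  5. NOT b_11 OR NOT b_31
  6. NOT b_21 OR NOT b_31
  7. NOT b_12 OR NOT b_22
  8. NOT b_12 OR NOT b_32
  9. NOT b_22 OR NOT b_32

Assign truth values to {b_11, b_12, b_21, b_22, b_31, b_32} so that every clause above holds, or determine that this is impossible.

UNSATISFIABLE

Case b_11 = true:
The clause (NOT b_21) is unit, so b_21 = false.
The clause (b_22) is unit, so b_22 = true.
The clause (NOT b_31) is unit, so b_31 = false.
The clause (b_32) is unit, so b_32 = true.
But (NOT b_32) is also a unit clause — contradiction.
So b_11 must be the other value — set b_11 = false.
The clause (b_12) is unit, so b_12 = true.
The clause (NOT b_22) is unit, so b_22 = false.
The clause (b_21) is unit, so b_21 = true.
The clause (NOT b_31) is unit, so b_31 = false.
The clause (b_32) is unit, so b_32 = true.
But (NOT b_32) is also a unit clause — contradiction.
Neither b_11 = true nor b_11 = false works.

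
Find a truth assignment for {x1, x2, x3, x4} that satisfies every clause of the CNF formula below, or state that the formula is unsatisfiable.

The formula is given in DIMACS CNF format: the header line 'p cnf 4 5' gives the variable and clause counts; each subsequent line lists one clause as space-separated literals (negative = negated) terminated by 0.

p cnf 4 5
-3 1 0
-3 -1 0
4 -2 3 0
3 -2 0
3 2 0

UNSATISFIABLE

Case x3 = False:
Unit clause (¬x2) forces x2 = False.
That conflicts with the unit clause (x2).
Undo x3 and try x3 = True.
Unit clause (x1) forces x1 = True.
That conflicts with the unit clause (¬x1).
Either choice for x3 ends in contradiction.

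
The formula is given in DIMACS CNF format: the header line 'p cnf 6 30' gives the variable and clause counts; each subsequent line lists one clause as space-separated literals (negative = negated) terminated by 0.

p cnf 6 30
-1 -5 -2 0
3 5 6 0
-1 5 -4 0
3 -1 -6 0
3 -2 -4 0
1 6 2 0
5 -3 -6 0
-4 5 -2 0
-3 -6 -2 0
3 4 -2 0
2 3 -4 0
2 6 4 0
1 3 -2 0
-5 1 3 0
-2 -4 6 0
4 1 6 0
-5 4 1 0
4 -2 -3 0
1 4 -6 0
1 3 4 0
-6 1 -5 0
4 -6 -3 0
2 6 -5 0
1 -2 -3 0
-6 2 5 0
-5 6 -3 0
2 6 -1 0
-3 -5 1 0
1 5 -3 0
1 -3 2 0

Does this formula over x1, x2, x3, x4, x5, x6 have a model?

Yes, satisfiable

Suppose x1 = True.
Suppose x5 = True.
The clause (¬x2) is unit, so x2 = False.
The clause (x6) is unit, so x6 = True.
The clause (x3) is unit, so x3 = True.
The clause (x4) is unit, so x4 = True.
Every clause now holds.
A satisfying assignment: x1: True; x2: False; x3: True; x4: True; x5: True; x6: True.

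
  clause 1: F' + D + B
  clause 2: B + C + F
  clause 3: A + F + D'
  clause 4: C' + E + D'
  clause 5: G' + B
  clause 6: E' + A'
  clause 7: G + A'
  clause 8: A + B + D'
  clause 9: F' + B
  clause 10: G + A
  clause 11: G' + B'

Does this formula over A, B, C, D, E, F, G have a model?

Unsatisfiable

Try G = 0.
From the singleton clause (A'), A = 0.
Now (A) is unsatisfied and unit — conflict.
Backtrack on G: now try G = 1.
From the singleton clause (B), B = 1.
Now (B') is unsatisfied and unit — conflict.
Both values of G lead to a conflict.
No assignment satisfies every clause.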